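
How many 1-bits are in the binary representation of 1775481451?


0b1101001110100111011001001101011 has 18 set bits

18


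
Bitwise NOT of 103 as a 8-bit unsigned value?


~0b1100111 = 0b10011000 = 152 (8-bit unsigned)

152


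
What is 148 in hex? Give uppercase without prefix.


148 = 94 hex

94


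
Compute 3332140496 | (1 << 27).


3332140496 | (1 << 27) = 3332140496 | 134217728 = 3466358224

3466358224


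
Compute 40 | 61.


0b101000 | 0b111101 = 0b111101 = 61

61


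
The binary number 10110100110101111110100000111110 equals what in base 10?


10110100110101111110100000111110 in decimal = 3034048574

3034048574


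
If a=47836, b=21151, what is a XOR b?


47836 ^ 21151 = 59459

59459


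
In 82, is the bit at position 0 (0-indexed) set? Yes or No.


0b1010010, bit 0 = 0. No

No


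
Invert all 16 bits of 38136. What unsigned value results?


38136 ^ 65535 = 27399

27399


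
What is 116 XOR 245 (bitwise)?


0b1110100 ^ 0b11110101 = 0b10000001 = 129

129


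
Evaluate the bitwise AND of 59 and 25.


0b111011 & 0b11001 = 0b11001 = 25

25


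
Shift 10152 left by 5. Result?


0b10011110101000 << 5 = 0b1001111010100000000 = 324864

324864


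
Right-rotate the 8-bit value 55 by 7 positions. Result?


Rotate 0b110111 right by 7 (8-bit) = 0b1101110 = 110

110


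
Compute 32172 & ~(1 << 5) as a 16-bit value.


32172 & ~(1 << 5) = 32140

32140


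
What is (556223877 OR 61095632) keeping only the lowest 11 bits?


Step 1: 556223877 | 61095632 = 598179797
Step 2: 598179797 & 2047 = 2005

2005


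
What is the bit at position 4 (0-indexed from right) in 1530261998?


0b1011011001101011111000111101110, position 4 = 0

0


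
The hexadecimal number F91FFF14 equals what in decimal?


F91FFF14 hex = 4179623700 decimal

4179623700


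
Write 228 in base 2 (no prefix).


228 = 11100100 in binary

11100100


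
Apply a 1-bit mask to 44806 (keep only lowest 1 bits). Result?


44806 & 1 = 0

0


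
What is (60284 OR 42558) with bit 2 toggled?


Step 1: 60284 | 42558 = 61310
Step 2: 61310 ^ (1 << 2) = 61310 ^ 4 = 61306

61306


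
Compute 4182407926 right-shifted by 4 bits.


0b11111001010010100111101011110110 >> 4 = 0b1111100101001010011110101111 = 261400495

261400495


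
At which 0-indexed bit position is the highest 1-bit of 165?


0b10100101. Highest set bit at position 7

7


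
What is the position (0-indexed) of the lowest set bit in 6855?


0b1101011000111. Lowest set bit at position 0

0


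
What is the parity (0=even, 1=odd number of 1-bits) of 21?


0b10101 has 3 ones => parity 1

1


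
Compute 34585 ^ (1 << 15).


34585 ^ (1 << 15) = 34585 ^ 32768 = 1817

1817


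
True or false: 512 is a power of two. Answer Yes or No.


0b1000000000. Only one bit set => Yes

Yes


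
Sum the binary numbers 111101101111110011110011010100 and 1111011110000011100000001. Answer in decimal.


111101101111110011110011010100 + 1111011110000011100000001 = 111111101011100100001111010101 = 1068385237

1068385237


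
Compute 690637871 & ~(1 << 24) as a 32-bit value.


690637871 & ~(1 << 24) = 673860655

673860655


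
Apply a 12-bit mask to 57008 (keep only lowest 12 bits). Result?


57008 & 4095 = 3760

3760


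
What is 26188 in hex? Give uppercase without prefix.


26188 = 664C hex

664C


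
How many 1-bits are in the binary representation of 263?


0b100000111 has 4 set bits

4


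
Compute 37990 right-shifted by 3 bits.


0b1001010001100110 >> 3 = 0b1001010001100 = 4748

4748


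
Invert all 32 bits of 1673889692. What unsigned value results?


1673889692 ^ 4294967295 = 2621077603

2621077603


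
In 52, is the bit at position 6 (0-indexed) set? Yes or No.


0b110100, bit 6 = 0. No

No


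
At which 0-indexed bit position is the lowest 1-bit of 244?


0b11110100. Lowest set bit at position 2

2


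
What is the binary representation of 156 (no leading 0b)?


156 = 10011100 in binary

10011100


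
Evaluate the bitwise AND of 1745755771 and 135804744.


0b1101000000011100001111001111011 & 0b1000000110000011011101001000 = 0b1000000010000001011001001000 = 134747720

134747720


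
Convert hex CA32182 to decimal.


CA32182 hex = 212017538 decimal

212017538


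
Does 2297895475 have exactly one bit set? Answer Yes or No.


0b10001000111101110001101000110011. Multiple bits set => No

No


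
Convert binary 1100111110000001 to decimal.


1100111110000001 in decimal = 53121

53121


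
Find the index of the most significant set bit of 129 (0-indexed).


0b10000001. Highest set bit at position 7

7


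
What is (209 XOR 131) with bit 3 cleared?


Step 1: 209 ^ 131 = 82
Step 2: 82 & ~(1 << 3) = 82

82


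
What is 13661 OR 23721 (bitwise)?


0b11010101011101 | 0b101110010101001 = 0b111110111111101 = 32253

32253


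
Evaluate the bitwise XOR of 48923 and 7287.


0b1011111100011011 ^ 0b1110001110111 = 0b1010001101101100 = 41836

41836


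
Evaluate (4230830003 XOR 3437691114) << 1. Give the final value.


Step 1: 4230830003 ^ 3437691114 = 818567001
Step 2: 818567001 << 1 = 1637134002

1637134002


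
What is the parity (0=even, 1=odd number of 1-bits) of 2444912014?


0b10010001101110100110010110001110 has 16 ones => parity 0

0


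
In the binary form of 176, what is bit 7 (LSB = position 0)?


0b10110000, position 7 = 1

1


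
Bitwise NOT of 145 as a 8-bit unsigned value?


~0b10010001 = 0b1101110 = 110 (8-bit unsigned)

110


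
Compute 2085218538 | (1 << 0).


2085218538 | (1 << 0) = 2085218538 | 1 = 2085218539

2085218539


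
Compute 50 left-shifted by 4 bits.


0b110010 << 4 = 0b1100100000 = 800

800


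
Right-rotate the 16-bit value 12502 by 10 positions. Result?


Rotate 0b11000011010110 right by 10 (16-bit) = 0b11010110001100 = 13708

13708


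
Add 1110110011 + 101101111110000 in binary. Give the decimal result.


1110110011 + 101101111110000 = 101111110100011 = 24483

24483


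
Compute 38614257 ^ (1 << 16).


38614257 ^ (1 << 16) = 38614257 ^ 65536 = 38548721

38548721


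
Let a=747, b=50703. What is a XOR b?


747 ^ 50703 = 50404

50404


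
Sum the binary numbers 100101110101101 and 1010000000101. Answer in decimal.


100101110101101 + 1010000000101 = 101111110110010 = 24498

24498


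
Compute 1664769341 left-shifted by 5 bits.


0b1100011001110100101110100111101 << 5 = 0b110001100111010010111010011110100000 = 53272618912

53272618912


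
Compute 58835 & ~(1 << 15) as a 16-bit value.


58835 & ~(1 << 15) = 26067

26067


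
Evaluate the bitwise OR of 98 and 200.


0b1100010 | 0b11001000 = 0b11101010 = 234

234


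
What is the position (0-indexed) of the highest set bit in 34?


0b100010. Highest set bit at position 5

5


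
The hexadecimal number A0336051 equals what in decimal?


A0336051 hex = 2687721553 decimal

2687721553


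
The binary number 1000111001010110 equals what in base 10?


1000111001010110 in decimal = 36438

36438


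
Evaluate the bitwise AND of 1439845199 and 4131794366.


0b1010101110100100100101101001111 & 0b11110110010001100010110110111110 = 0b1010100010000100000100100001110 = 1413613838

1413613838


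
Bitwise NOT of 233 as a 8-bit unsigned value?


~0b11101001 = 0b10110 = 22 (8-bit unsigned)

22


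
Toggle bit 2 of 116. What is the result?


116 ^ (1 << 2) = 116 ^ 4 = 112

112


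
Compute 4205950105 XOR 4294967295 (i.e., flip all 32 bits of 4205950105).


4205950105 ^ 4294967295 = 89017190

89017190


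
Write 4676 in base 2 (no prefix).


4676 = 1001001000100 in binary

1001001000100


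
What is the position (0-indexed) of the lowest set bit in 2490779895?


0b10010100011101100100100011110111. Lowest set bit at position 0

0


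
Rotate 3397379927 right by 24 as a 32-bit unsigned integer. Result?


Rotate 0b11001010011111111110011101010111 right by 24 (32-bit) = 0b1111111111001110101011111001010 = 2145867722

2145867722


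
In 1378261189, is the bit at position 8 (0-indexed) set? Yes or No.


0b1010010001001101001100011000101, bit 8 = 0. No

No


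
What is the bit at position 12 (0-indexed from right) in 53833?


0b1101001001001001, position 12 = 1

1


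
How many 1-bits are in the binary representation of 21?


0b10101 has 3 set bits

3


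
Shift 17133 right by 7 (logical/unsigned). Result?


0b100001011101101 >> 7 = 0b10000101 = 133

133


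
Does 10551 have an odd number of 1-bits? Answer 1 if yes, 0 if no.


0b10100100110111 has 8 ones => parity 0

0


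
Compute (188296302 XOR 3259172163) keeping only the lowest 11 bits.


Step 1: 188296302 ^ 3259172163 = 3380226349
Step 2: 3380226349 & 2047 = 301

301


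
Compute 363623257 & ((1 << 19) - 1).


363623257 & 524287 = 291673

291673


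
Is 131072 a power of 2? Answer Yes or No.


0b100000000000000000. Only one bit set => Yes

Yes


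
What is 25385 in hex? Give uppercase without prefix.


25385 = 6329 hex

6329


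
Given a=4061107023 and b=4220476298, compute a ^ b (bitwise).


4061107023 ^ 4220476298 = 159434949

159434949


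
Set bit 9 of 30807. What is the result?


30807 | (1 << 9) = 30807 | 512 = 31319

31319


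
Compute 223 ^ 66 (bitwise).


0b11011111 ^ 0b1000010 = 0b10011101 = 157

157


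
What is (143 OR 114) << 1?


Step 1: 143 | 114 = 255
Step 2: 255 << 1 = 510

510


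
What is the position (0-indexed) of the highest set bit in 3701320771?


0b11011100100111011010110001000011. Highest set bit at position 31

31


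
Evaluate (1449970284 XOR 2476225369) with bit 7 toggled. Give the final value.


Step 1: 1449970284 ^ 2476225369 = 3321166133
Step 2: 3321166133 ^ (1 << 7) = 3321166133 ^ 128 = 3321166261

3321166261


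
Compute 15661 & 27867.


0b11110100101101 & 0b110110011011011 = 0b10110000001001 = 11273

11273


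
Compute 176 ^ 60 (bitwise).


0b10110000 ^ 0b111100 = 0b10001100 = 140

140


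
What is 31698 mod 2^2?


31698 & 3 = 2

2


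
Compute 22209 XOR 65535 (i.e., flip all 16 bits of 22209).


22209 ^ 65535 = 43326

43326


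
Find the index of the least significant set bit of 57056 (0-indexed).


0b1101111011100000. Lowest set bit at position 5

5


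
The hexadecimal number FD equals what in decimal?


FD hex = 253 decimal

253


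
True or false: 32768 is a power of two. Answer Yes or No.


0b1000000000000000. Only one bit set => Yes

Yes


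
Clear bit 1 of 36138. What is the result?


36138 & ~(1 << 1) = 36136

36136


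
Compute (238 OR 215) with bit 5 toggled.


Step 1: 238 | 215 = 255
Step 2: 255 ^ (1 << 5) = 255 ^ 32 = 223

223


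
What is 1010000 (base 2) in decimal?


1010000 in decimal = 80

80


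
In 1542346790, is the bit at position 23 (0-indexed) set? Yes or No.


0b1011011111011100101100000100110, bit 23 = 1. Yes

Yes


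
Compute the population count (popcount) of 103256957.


0b110001001111001001101111101 has 16 set bits

16


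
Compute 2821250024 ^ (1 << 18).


2821250024 ^ (1 << 18) = 2821250024 ^ 262144 = 2821512168

2821512168


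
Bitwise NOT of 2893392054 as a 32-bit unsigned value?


~0b10101100011101011010100010110110 = 0b1010011100010100101011101001001 = 1401575241 (32-bit unsigned)

1401575241


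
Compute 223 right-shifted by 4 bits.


0b11011111 >> 4 = 0b1101 = 13

13


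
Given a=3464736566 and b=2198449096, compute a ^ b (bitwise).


3464736566 ^ 2198449096 = 1300890878

1300890878


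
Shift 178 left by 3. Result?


0b10110010 << 3 = 0b10110010000 = 1424

1424


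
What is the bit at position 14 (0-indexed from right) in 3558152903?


0b11010100000101010001101011000111, position 14 = 0

0


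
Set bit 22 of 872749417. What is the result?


872749417 | (1 << 22) = 872749417 | 4194304 = 876943721

876943721


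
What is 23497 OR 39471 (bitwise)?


0b101101111001001 | 0b1001101000101111 = 0b1101101111101111 = 56303

56303


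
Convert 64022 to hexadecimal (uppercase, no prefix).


64022 = FA16 hex

FA16


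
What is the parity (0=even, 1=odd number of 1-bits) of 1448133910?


0b1010110010100001100010100010110 has 13 ones => parity 1

1


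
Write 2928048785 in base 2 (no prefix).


2928048785 = 10101110100001100111101010010001 in binary

10101110100001100111101010010001


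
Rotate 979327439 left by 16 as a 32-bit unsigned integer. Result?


Rotate 0b111010010111110101100111001111 left by 16 (32-bit) = 0b1011001110011110011101001011111 = 1506753119

1506753119


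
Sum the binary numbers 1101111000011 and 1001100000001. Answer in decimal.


1101111000011 + 1001100000001 = 10111011000100 = 11972

11972


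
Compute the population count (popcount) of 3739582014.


0b11011110111001010111111000111110 has 22 set bits

22


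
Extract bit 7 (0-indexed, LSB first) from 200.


0b11001000, position 7 = 1

1


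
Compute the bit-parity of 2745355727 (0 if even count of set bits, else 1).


0b10100011101000101100110111001111 has 18 ones => parity 0

0


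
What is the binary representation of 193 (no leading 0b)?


193 = 11000001 in binary

11000001


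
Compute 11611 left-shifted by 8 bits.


0b10110101011011 << 8 = 0b1011010101101100000000 = 2972416

2972416


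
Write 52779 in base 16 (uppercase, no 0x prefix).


52779 = CE2B hex

CE2B


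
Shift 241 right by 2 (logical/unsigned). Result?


0b11110001 >> 2 = 0b111100 = 60

60


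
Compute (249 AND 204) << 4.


Step 1: 249 & 204 = 200
Step 2: 200 << 4 = 3200

3200


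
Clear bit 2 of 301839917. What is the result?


301839917 & ~(1 << 2) = 301839913

301839913


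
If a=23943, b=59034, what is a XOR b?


23943 ^ 59034 = 47901

47901


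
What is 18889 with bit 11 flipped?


18889 ^ (1 << 11) = 18889 ^ 2048 = 16841

16841


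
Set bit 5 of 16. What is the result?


16 | (1 << 5) = 16 | 32 = 48

48


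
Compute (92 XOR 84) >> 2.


Step 1: 92 ^ 84 = 8
Step 2: 8 >> 2 = 2

2


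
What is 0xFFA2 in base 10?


FFA2 hex = 65442 decimal

65442


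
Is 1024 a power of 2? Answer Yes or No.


0b10000000000. Only one bit set => Yes

Yes


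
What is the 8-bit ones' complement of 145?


145 ^ 255 = 110

110


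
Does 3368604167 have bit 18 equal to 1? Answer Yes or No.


0b11001000110010001101001000000111, bit 18 = 0. No

No


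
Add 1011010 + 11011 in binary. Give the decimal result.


1011010 + 11011 = 1110101 = 117

117


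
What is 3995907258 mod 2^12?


3995907258 & 4095 = 1210

1210


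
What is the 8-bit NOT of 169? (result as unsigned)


~0b10101001 = 0b1010110 = 86 (8-bit unsigned)

86


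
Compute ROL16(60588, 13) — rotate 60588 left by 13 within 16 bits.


Rotate 0b1110110010101100 left by 13 (16-bit) = 0b1001110110010101 = 40341

40341


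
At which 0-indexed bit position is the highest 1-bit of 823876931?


0b110001000110110101110101000011. Highest set bit at position 29

29


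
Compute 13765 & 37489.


0b11010111000101 & 0b1001001001110001 = 0b1000001000001 = 4161

4161


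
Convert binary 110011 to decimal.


110011 in decimal = 51

51


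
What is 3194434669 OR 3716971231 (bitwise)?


0b10111110011001110011010001101101 | 0b11011101100011000111101011011111 = 0b11111111111011110111111011111111 = 4293885695

4293885695


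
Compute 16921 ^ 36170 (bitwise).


0b100001000011001 ^ 0b1000110101001010 = 0b1100111101010011 = 53075

53075


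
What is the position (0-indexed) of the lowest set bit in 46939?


0b1011011101011011. Lowest set bit at position 0

0


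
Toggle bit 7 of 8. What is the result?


8 ^ (1 << 7) = 8 ^ 128 = 136

136


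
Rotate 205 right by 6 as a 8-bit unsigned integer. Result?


Rotate 0b11001101 right by 6 (8-bit) = 0b110111 = 55

55


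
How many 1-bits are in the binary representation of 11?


0b1011 has 3 set bits

3


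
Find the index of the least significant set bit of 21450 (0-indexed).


0b101001111001010. Lowest set bit at position 1

1


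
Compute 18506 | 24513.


0b100100001001010 | 0b101111111000001 = 0b101111111001011 = 24523

24523


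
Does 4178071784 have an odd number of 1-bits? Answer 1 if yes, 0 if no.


0b11111001000010000101000011101000 has 13 ones => parity 1

1


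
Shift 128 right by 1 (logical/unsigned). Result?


0b10000000 >> 1 = 0b1000000 = 64

64


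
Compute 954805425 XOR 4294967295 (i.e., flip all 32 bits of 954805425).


954805425 ^ 4294967295 = 3340161870

3340161870


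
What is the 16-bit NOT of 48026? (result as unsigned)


~0b1011101110011010 = 0b100010001100101 = 17509 (16-bit unsigned)

17509


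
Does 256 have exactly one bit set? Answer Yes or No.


0b100000000. Only one bit set => Yes

Yes


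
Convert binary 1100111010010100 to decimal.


1100111010010100 in decimal = 52884

52884


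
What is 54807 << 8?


0b1101011000010111 << 8 = 0b110101100001011100000000 = 14030592

14030592


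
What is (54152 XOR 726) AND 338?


Step 1: 54152 ^ 726 = 53598
Step 2: 53598 & 338 = 338

338


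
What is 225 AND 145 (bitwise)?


0b11100001 & 0b10010001 = 0b10000001 = 129

129


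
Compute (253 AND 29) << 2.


Step 1: 253 & 29 = 29
Step 2: 29 << 2 = 116

116


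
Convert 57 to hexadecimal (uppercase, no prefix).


57 = 39 hex

39


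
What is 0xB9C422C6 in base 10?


B9C422C6 hex = 3116638918 decimal

3116638918


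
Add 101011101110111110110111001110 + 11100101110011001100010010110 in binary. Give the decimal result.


101011101110111110110111001110 + 11100101110011001100010010110 = 1001000011101011000011001100100 = 1215661668

1215661668


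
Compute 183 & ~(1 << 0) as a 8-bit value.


183 & ~(1 << 0) = 182

182


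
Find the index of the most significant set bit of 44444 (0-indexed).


0b1010110110011100. Highest set bit at position 15

15


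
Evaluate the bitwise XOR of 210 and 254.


0b11010010 ^ 0b11111110 = 0b101100 = 44

44


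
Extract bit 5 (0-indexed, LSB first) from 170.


0b10101010, position 5 = 1

1


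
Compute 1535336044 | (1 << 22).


1535336044 | (1 << 22) = 1535336044 | 4194304 = 1539530348

1539530348


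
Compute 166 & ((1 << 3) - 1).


166 & 7 = 6

6


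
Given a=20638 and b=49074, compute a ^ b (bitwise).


20638 ^ 49074 = 61228

61228


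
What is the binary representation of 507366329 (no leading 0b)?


507366329 = 11110001111011100101110111001 in binary

11110001111011100101110111001


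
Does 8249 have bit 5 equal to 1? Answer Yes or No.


0b10000000111001, bit 5 = 1. Yes

Yes


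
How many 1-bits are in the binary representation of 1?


0b1 has 1 set bits

1


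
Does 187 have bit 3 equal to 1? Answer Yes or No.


0b10111011, bit 3 = 1. Yes

Yes


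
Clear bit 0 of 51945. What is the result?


51945 & ~(1 << 0) = 51944

51944


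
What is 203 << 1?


0b11001011 << 1 = 0b110010110 = 406

406


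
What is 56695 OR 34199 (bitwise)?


0b1101110101110111 | 0b1000010110010111 = 0b1101110111110111 = 56823

56823


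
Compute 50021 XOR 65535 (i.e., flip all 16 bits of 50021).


50021 ^ 65535 = 15514

15514


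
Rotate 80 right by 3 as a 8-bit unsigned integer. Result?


Rotate 0b1010000 right by 3 (8-bit) = 0b1010 = 10

10


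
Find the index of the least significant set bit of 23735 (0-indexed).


0b101110010110111. Lowest set bit at position 0

0


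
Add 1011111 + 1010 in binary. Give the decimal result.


1011111 + 1010 = 1101001 = 105

105


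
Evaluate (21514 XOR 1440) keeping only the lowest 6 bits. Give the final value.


Step 1: 21514 ^ 1440 = 20906
Step 2: 20906 & 63 = 42

42


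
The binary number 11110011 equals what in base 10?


11110011 in decimal = 243

243


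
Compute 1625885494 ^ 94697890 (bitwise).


0b1100000111010010000101100110110 ^ 0b101101001001111100110100010 = 0b1100101010011011111001010010100 = 1699607188

1699607188


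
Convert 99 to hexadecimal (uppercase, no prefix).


99 = 63 hex

63


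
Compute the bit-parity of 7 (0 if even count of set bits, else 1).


0b111 has 3 ones => parity 1

1


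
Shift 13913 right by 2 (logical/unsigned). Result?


0b11011001011001 >> 2 = 0b110110010110 = 3478

3478


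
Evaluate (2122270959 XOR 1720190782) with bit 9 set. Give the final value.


Step 1: 2122270959 ^ 1720190782 = 418861009
Step 2: 418861009 | (1 << 9) = 418861009 | 512 = 418861009

418861009


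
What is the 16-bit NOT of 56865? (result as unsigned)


~0b1101111000100001 = 0b10000111011110 = 8670 (16-bit unsigned)

8670


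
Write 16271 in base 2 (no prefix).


16271 = 11111110001111 in binary

11111110001111


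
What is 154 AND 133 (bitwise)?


0b10011010 & 0b10000101 = 0b10000000 = 128

128


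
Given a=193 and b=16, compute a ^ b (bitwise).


193 ^ 16 = 209

209


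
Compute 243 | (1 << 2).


243 | (1 << 2) = 243 | 4 = 247

247


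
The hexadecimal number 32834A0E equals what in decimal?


32834A0E hex = 847464974 decimal

847464974


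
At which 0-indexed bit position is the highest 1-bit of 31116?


0b111100110001100. Highest set bit at position 14

14


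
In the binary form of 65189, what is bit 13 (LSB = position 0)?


0b1111111010100101, position 13 = 1

1


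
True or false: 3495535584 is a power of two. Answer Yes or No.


0b11010000010110011010001111100000. Multiple bits set => No

No


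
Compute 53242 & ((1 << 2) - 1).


53242 & 3 = 2

2


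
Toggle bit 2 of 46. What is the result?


46 ^ (1 << 2) = 46 ^ 4 = 42

42


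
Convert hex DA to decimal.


DA hex = 218 decimal

218


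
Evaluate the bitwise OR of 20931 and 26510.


0b101000111000011 | 0b110011110001110 = 0b111011111001111 = 30671

30671


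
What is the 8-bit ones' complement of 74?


74 ^ 255 = 181

181


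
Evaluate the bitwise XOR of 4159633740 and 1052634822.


0b11110111111011101111100101001100 ^ 0b111110101111011110111011000110 = 0b11001001010100110001011110001010 = 3377665930

3377665930


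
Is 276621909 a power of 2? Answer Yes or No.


0b10000011111001110101001010101. Multiple bits set => No

No


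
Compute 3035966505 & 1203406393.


0b10110100111101010010110000101001 & 0b1000111101110101000011000111001 = 0b100101100000000010000101001 = 78644265

78644265


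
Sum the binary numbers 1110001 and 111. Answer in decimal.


1110001 + 111 = 1111000 = 120

120


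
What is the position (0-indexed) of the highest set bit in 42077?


0b1010010001011101. Highest set bit at position 15

15


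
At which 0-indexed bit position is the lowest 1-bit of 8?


0b1000. Lowest set bit at position 3

3


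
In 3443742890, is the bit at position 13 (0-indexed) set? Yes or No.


0b11001101010000110101100010101010, bit 13 = 0. No

No


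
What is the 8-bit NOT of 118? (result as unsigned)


~0b1110110 = 0b10001001 = 137 (8-bit unsigned)

137


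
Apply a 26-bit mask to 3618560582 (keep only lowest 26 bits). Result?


3618560582 & 67108863 = 61790790

61790790


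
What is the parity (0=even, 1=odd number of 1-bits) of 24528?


0b101111111010000 has 9 ones => parity 1

1


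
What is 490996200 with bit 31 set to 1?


490996200 | (1 << 31) = 490996200 | 2147483648 = 2638479848

2638479848


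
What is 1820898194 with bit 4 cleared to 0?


1820898194 & ~(1 << 4) = 1820898178

1820898178


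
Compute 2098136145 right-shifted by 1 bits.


0b1111101000011110000010001010001 >> 1 = 0b111110100001111000001000101000 = 1049068072

1049068072


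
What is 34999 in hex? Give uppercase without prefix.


34999 = 88B7 hex

88B7


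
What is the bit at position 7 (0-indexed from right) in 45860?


0b1011001100100100, position 7 = 0

0


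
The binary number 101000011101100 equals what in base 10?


101000011101100 in decimal = 20716

20716


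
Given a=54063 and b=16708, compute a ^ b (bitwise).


54063 ^ 16708 = 37483

37483


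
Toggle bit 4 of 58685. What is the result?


58685 ^ (1 << 4) = 58685 ^ 16 = 58669

58669


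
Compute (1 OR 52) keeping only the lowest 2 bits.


Step 1: 1 | 52 = 53
Step 2: 53 & 3 = 1

1


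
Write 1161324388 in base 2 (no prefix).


1161324388 = 1000101001110000110011101100100 in binary

1000101001110000110011101100100


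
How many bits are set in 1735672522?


0b1100111011101000100001011001010 has 15 set bits

15


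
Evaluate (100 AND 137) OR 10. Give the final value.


Step 1: 100 & 137 = 0
Step 2: 0 | 10 = 10

10


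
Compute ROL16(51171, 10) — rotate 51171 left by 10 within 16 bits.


Rotate 0b1100011111100011 left by 10 (16-bit) = 0b1000111100011111 = 36639

36639


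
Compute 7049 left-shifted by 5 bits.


0b1101110001001 << 5 = 0b110111000100100000 = 225568

225568


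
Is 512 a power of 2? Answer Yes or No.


0b1000000000. Only one bit set => Yes

Yes


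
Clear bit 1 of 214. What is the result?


214 & ~(1 << 1) = 212

212


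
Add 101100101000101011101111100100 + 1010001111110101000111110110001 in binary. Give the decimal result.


101100101000101011101111100100 + 1010001111110101000111110110001 = 1111110100111010100101110010101 = 2124237717

2124237717


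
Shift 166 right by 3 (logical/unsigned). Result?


0b10100110 >> 3 = 0b10100 = 20

20


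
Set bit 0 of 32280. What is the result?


32280 | (1 << 0) = 32280 | 1 = 32281

32281


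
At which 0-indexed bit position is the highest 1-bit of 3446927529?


0b11001101011100111111000010101001. Highest set bit at position 31

31


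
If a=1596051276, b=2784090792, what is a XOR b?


1596051276 ^ 2784090792 = 4207941092

4207941092


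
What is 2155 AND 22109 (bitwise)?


0b100001101011 & 0b101011001011101 = 0b1001001 = 73

73


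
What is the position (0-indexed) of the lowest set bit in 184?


0b10111000. Lowest set bit at position 3

3


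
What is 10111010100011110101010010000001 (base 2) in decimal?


10111010100011110101010010000001 in decimal = 3129955457

3129955457


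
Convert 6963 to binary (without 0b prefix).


6963 = 1101100110011 in binary

1101100110011


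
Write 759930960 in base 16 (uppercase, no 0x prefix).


759930960 = 2D4BA050 hex

2D4BA050


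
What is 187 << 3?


0b10111011 << 3 = 0b10111011000 = 1496

1496


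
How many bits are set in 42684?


0b1010011010111100 has 9 set bits

9


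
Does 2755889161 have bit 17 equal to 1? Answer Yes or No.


0b10100100010000111000100000001001, bit 17 = 1. Yes

Yes


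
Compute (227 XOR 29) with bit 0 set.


Step 1: 227 ^ 29 = 254
Step 2: 254 | (1 << 0) = 254 | 1 = 255

255


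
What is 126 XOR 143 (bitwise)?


0b1111110 ^ 0b10001111 = 0b11110001 = 241

241


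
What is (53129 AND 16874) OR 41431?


Step 1: 53129 & 16874 = 16776
Step 2: 16776 | 41431 = 57823

57823


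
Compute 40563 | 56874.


0b1001111001110011 | 0b1101111000101010 = 0b1101111001111011 = 56955

56955


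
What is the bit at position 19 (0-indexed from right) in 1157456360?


0b1000100111111010110000111101000, position 19 = 1

1


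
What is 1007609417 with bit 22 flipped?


1007609417 ^ (1 << 22) = 1007609417 ^ 4194304 = 1011803721

1011803721


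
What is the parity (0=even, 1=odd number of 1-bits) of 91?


0b1011011 has 5 ones => parity 1

1


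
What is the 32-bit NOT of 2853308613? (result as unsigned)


~0b10101010000100100000100011000101 = 0b1010101111011011111011100111010 = 1441658682 (32-bit unsigned)

1441658682


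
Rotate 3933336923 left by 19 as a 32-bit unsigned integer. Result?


Rotate 0b11101010011100011111010101011011 left by 19 (32-bit) = 0b10101010110111110101001110001111 = 2866762639

2866762639


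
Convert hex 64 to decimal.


64 hex = 100 decimal

100


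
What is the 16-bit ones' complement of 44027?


44027 ^ 65535 = 21508

21508


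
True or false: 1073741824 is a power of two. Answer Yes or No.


0b1000000000000000000000000000000. Only one bit set => Yes

Yes


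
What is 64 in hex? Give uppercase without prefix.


64 = 40 hex

40


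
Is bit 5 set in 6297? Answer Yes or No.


0b1100010011001, bit 5 = 0. No

No


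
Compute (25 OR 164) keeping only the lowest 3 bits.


Step 1: 25 | 164 = 189
Step 2: 189 & 7 = 5

5


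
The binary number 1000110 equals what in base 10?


1000110 in decimal = 70

70


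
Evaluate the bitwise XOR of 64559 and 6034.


0b1111110000101111 ^ 0b1011110010010 = 0b1110101110111101 = 60349

60349


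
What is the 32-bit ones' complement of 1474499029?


1474499029 ^ 4294967295 = 2820468266

2820468266


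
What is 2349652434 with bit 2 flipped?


2349652434 ^ (1 << 2) = 2349652434 ^ 4 = 2349652438

2349652438


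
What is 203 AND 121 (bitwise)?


0b11001011 & 0b1111001 = 0b1001001 = 73

73


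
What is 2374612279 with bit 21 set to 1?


2374612279 | (1 << 21) = 2374612279 | 2097152 = 2376709431

2376709431


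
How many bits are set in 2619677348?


0b10011100001001010001101010100100 has 13 set bits

13


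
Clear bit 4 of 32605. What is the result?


32605 & ~(1 << 4) = 32589

32589


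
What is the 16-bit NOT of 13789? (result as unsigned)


~0b11010111011101 = 0b1100101000100010 = 51746 (16-bit unsigned)

51746


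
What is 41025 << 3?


0b1010000001000001 << 3 = 0b1010000001000001000 = 328200

328200


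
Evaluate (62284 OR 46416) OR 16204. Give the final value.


Step 1: 62284 | 46416 = 63324
Step 2: 63324 | 16204 = 65372

65372


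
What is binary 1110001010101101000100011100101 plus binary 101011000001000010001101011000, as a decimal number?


1110001010101101000100011100101 + 101011000001000010001101011000 = 10011100010110101010110000111101 = 2623188029

2623188029


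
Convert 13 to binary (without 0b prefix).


13 = 1101 in binary

1101


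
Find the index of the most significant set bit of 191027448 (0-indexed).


0b1011011000101101100011111000. Highest set bit at position 27

27


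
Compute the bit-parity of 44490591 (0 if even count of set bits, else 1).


0b10101001101101111101011111 has 18 ones => parity 0

0


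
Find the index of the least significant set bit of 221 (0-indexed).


0b11011101. Lowest set bit at position 0

0


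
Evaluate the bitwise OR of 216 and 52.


0b11011000 | 0b110100 = 0b11111100 = 252

252


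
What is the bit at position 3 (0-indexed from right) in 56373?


0b1101110000110101, position 3 = 0

0


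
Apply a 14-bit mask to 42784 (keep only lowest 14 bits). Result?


42784 & 16383 = 10016

10016


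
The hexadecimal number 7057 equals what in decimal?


7057 hex = 28759 decimal

28759


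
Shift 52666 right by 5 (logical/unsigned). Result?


0b1100110110111010 >> 5 = 0b11001101101 = 1645

1645


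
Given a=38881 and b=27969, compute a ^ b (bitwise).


38881 ^ 27969 = 64160

64160


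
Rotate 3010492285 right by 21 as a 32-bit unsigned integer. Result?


Rotate 0b10110011011100000111011101111101 right by 21 (32-bit) = 0b10000011101110111110110110011011 = 2210131355

2210131355


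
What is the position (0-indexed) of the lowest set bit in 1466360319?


0b1010111011001101110000111111111. Lowest set bit at position 0

0


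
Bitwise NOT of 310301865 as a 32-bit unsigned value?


~0b10010011111101101010010101001 = 0b11101101100000010010101101010110 = 3984665430 (32-bit unsigned)

3984665430


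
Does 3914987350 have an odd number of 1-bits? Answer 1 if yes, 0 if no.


0b11101001010110011111011101010110 has 20 ones => parity 0

0


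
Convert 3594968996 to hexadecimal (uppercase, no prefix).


3594968996 = D646DFA4 hex

D646DFA4


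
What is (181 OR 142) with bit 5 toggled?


Step 1: 181 | 142 = 191
Step 2: 191 ^ (1 << 5) = 191 ^ 32 = 159

159


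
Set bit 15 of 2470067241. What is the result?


2470067241 | (1 << 15) = 2470067241 | 32768 = 2470100009

2470100009


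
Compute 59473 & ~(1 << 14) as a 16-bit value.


59473 & ~(1 << 14) = 43089

43089


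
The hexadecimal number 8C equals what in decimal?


8C hex = 140 decimal

140


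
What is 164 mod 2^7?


164 & 127 = 36

36


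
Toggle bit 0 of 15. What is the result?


15 ^ (1 << 0) = 15 ^ 1 = 14

14


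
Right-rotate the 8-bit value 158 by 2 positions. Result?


Rotate 0b10011110 right by 2 (8-bit) = 0b10100111 = 167

167


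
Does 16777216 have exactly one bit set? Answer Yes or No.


0b1000000000000000000000000. Only one bit set => Yes

Yes


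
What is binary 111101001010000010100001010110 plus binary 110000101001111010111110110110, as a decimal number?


111101001010000010100001010110 + 110000101001111010111110110110 = 1101101110011111101100000001100 = 1842337804

1842337804


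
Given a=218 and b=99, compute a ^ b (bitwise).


218 ^ 99 = 185

185


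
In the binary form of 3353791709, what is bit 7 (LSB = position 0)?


0b11000111111001101100110011011101, position 7 = 1

1


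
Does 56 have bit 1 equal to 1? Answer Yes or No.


0b111000, bit 1 = 0. No

No


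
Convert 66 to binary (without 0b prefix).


66 = 1000010 in binary

1000010


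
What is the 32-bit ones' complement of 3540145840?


3540145840 ^ 4294967295 = 754821455

754821455


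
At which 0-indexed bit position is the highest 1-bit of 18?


0b10010. Highest set bit at position 4

4


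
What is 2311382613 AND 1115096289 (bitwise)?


0b10001001110001001110011001010101 & 0b1000010011101110000010011100001 = 0b10001000000010001000001 = 4457537

4457537


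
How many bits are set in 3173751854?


0b10111101001010111001110000101110 has 18 set bits

18


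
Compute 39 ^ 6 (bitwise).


0b100111 ^ 0b110 = 0b100001 = 33

33


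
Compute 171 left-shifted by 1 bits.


0b10101011 << 1 = 0b101010110 = 342

342


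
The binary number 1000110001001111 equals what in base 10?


1000110001001111 in decimal = 35919

35919


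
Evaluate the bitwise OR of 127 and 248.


0b1111111 | 0b11111000 = 0b11111111 = 255

255


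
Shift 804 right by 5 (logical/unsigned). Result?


0b1100100100 >> 5 = 0b11001 = 25

25


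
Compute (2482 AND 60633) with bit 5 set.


Step 1: 2482 & 60633 = 2192
Step 2: 2192 | (1 << 5) = 2192 | 32 = 2224

2224


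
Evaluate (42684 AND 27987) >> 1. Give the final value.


Step 1: 42684 & 27987 = 9232
Step 2: 9232 >> 1 = 4616

4616


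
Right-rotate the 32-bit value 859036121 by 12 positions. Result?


Rotate 0b110011001100111101100111011001 right by 12 (32-bit) = 0b10011101100100110011001100111101 = 2643669821

2643669821


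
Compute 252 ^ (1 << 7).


252 ^ (1 << 7) = 252 ^ 128 = 124

124


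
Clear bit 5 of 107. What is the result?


107 & ~(1 << 5) = 75

75


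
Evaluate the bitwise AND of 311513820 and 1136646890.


0b10010100100010101001011011100 & 0b1000011101111111101101011101010 = 0b10100100010101001011001000 = 43078344

43078344


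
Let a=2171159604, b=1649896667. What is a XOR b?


2171159604 ^ 1649896667 = 3812501743

3812501743


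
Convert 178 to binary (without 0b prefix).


178 = 10110010 in binary

10110010


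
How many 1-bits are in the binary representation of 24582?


0b110000000000110 has 4 set bits

4


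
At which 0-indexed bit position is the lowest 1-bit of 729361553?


0b101011011110010010110010010001. Lowest set bit at position 0

0


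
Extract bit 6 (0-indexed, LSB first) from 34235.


0b1000010110111011, position 6 = 0

0


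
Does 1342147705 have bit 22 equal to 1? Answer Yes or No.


0b1001111111111111000110001111001, bit 22 = 1. Yes

Yes


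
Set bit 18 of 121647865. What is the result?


121647865 | (1 << 18) = 121647865 | 262144 = 121910009

121910009


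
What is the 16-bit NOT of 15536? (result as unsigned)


~0b11110010110000 = 0b1100001101001111 = 49999 (16-bit unsigned)

49999


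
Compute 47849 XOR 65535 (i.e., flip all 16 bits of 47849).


47849 ^ 65535 = 17686

17686


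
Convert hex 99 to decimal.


99 hex = 153 decimal

153


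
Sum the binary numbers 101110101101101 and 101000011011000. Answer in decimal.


101110101101101 + 101000011011000 = 1010111001000101 = 44613

44613


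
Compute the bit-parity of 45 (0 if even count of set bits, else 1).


0b101101 has 4 ones => parity 0

0


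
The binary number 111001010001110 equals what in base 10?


111001010001110 in decimal = 29326

29326


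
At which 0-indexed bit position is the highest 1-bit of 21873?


0b101010101110001. Highest set bit at position 14

14


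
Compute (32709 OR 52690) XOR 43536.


Step 1: 32709 | 52690 = 65495
Step 2: 65495 ^ 43536 = 21959

21959


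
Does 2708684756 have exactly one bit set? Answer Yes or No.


0b10100001011100110011111111010100. Multiple bits set => No

No


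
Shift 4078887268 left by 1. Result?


0b11110011000111101110000101100100 << 1 = 0b111100110001111011100001011001000 = 8157774536

8157774536


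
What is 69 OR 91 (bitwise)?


0b1000101 | 0b1011011 = 0b1011111 = 95

95


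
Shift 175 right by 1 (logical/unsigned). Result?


0b10101111 >> 1 = 0b1010111 = 87

87


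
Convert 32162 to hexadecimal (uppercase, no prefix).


32162 = 7DA2 hex

7DA2


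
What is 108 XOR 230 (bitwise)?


0b1101100 ^ 0b11100110 = 0b10001010 = 138

138


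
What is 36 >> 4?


0b100100 >> 4 = 0b10 = 2

2


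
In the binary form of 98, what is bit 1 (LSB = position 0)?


0b1100010, position 1 = 1

1


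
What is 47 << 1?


0b101111 << 1 = 0b1011110 = 94

94


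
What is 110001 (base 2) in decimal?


110001 in decimal = 49

49


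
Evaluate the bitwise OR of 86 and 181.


0b1010110 | 0b10110101 = 0b11110111 = 247

247


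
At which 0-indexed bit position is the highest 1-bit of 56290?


0b1101101111100010. Highest set bit at position 15

15


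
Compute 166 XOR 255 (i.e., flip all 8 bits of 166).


166 ^ 255 = 89

89


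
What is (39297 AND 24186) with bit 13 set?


Step 1: 39297 & 24186 = 6144
Step 2: 6144 | (1 << 13) = 6144 | 8192 = 14336

14336


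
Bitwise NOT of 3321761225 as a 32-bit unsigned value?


~0b11000101111111100000110111001001 = 0b111010000000011111001000110110 = 973206070 (32-bit unsigned)

973206070


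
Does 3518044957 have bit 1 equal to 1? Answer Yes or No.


0b11010001101100010001101100011101, bit 1 = 0. No

No


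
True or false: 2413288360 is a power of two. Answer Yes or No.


0b10001111110101111101101110101000. Multiple bits set => No

No
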